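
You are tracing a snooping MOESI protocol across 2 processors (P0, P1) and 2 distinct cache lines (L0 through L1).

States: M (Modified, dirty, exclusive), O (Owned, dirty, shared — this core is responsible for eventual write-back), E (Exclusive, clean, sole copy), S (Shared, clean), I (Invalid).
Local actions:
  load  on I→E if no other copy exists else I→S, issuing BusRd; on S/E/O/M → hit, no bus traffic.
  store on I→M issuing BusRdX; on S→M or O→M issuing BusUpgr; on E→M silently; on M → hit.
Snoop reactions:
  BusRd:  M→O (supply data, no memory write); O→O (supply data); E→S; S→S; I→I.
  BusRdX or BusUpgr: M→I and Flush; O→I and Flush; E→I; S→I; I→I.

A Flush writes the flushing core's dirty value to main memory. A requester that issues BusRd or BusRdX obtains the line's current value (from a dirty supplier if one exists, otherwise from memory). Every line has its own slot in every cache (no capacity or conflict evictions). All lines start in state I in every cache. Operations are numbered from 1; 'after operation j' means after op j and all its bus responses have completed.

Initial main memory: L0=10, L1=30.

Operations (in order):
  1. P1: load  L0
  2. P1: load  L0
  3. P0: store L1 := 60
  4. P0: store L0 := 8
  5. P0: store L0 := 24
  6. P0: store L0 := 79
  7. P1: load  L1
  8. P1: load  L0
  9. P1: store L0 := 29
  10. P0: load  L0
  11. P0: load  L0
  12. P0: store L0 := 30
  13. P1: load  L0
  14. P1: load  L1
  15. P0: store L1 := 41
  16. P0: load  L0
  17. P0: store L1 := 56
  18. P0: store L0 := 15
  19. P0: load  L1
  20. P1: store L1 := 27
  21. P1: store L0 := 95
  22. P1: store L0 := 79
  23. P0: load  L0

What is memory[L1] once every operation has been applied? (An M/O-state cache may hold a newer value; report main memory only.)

memory[L1] = 56

  op1 P1: load  L0 → I/E on L0; bus BusRd; mem=10
  op2 P1: load  L0 → I/E on L0; bus (none); mem=10
  op3 P0: store L1 := 60 → M/I on L1; bus BusRdX; mem=30
  op4 P0: store L0 := 8 → M/I on L0; bus BusRdX; mem=10
  op5 P0: store L0 := 24 → M/I on L0; bus (none); mem=10
  op6 P0: store L0 := 79 → M/I on L0; bus (none); mem=10
  op7 P1: load  L1 → O/S on L1; bus BusRd; mem=30
  op8 P1: load  L0 → O/S on L0; bus BusRd; mem=10
  op9 P1: store L0 := 29 → I/M on L0; bus BusUpgr Flush; mem=79
  op10 P0: load  L0 → S/O on L0; bus BusRd; mem=79
  op11 P0: load  L0 → S/O on L0; bus (none); mem=79
  op12 P0: store L0 := 30 → M/I on L0; bus BusUpgr Flush; mem=29
  op13 P1: load  L0 → O/S on L0; bus BusRd; mem=29
  op14 P1: load  L1 → O/S on L1; bus (none); mem=30
  op15 P0: store L1 := 41 → M/I on L1; bus BusUpgr; mem=30
  op16 P0: load  L0 → O/S on L0; bus (none); mem=29
  op17 P0: store L1 := 56 → M/I on L1; bus (none); mem=30
  op18 P0: store L0 := 15 → M/I on L0; bus BusUpgr; mem=29
  op19 P0: load  L1 → M/I on L1; bus (none); mem=30
  op20 P1: store L1 := 27 → I/M on L1; bus BusRdX Flush; mem=56
  op21 P1: store L0 := 95 → I/M on L0; bus BusRdX Flush; mem=15
  op22 P1: store L0 := 79 → I/M on L0; bus (none); mem=15
  op23 P0: load  L0 → S/O on L0; bus BusRd; mem=15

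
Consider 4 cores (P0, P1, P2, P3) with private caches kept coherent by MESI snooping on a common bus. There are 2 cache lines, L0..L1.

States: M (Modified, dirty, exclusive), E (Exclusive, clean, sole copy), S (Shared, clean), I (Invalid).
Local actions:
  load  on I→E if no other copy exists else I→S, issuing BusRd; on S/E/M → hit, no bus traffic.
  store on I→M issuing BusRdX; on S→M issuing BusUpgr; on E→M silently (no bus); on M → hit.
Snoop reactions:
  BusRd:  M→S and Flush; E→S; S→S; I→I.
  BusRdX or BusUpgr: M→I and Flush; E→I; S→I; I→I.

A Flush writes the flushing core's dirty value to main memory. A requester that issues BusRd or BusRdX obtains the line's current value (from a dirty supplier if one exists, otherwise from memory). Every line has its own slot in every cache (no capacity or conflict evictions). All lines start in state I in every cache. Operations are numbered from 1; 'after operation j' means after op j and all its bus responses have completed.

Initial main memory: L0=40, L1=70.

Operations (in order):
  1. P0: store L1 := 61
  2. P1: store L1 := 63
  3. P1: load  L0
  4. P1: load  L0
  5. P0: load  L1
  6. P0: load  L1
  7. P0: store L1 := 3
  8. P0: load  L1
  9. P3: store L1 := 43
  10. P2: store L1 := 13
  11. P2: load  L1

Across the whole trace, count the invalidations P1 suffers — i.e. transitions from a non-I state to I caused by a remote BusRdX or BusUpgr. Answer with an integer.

step 1: P0: store L1 := 61  ⟶  MIII  (L1)  txn=BusRdX  M[L1]=70
step 2: P1: store L1 := 63  ⟶  IMII  (L1)  txn=BusRdX+Flush  M[L1]=61
step 3: P1: load  L0  ⟶  IEII  (L0)  txn=BusRd  M[L0]=40
step 4: P1: load  L0  ⟶  IEII  (L0)  txn=∅  M[L0]=40
step 5: P0: load  L1  ⟶  SSII  (L1)  txn=BusRd+Flush  M[L1]=63
step 6: P0: load  L1  ⟶  SSII  (L1)  txn=∅  M[L1]=63
step 7: P0: store L1 := 3  ⟶  MIII  (L1)  txn=BusUpgr  M[L1]=63
step 8: P0: load  L1  ⟶  MIII  (L1)  txn=∅  M[L1]=63
step 9: P3: store L1 := 43  ⟶  IIIM  (L1)  txn=BusRdX+Flush  M[L1]=3
step 10: P2: store L1 := 13  ⟶  IIMI  (L1)  txn=BusRdX+Flush  M[L1]=43
step 11: P2: load  L1  ⟶  IIMI  (L1)  txn=∅  M[L1]=43

invalidations = 1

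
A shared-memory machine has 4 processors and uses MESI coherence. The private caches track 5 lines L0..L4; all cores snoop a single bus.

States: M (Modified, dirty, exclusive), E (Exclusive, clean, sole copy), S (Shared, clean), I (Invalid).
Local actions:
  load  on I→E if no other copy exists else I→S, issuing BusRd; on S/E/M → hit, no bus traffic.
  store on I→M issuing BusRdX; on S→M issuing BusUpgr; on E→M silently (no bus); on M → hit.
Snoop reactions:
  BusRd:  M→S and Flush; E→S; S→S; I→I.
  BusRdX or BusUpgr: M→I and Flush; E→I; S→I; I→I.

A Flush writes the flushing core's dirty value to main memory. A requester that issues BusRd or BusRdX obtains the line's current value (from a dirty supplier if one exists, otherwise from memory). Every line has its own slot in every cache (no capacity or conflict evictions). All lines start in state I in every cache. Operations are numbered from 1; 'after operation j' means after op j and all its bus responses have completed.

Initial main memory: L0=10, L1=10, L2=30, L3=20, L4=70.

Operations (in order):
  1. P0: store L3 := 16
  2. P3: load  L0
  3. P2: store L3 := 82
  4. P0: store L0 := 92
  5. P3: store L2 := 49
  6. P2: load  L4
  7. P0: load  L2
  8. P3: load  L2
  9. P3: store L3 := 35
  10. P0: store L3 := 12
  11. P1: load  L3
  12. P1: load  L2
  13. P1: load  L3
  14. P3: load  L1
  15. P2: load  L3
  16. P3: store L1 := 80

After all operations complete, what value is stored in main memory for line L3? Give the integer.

memory[L3] = 12

[1] P0: store L3 := 16 | P0:M(16), P1:I, P2:I, P3:I | bus: BusRdX
[2] P3: load  L0 | P0:I, P1:I, P2:I, P3:E(10) | bus: BusRd
[3] P2: store L3 := 82 | P0:I, P1:I, P2:M(82), P3:I | bus: BusRdX,Flush
[4] P0: store L0 := 92 | P0:M(92), P1:I, P2:I, P3:I | bus: BusRdX
[5] P3: store L2 := 49 | P0:I, P1:I, P2:I, P3:M(49) | bus: BusRdX
[6] P2: load  L4 | P0:I, P1:I, P2:E(70), P3:I | bus: BusRd
[7] P0: load  L2 | P0:S(49), P1:I, P2:I, P3:S(49) | bus: BusRd,Flush
[8] P3: load  L2 | P0:S(49), P1:I, P2:I, P3:S(49) | bus: none
[9] P3: store L3 := 35 | P0:I, P1:I, P2:I, P3:M(35) | bus: BusRdX,Flush
[10] P0: store L3 := 12 | P0:M(12), P1:I, P2:I, P3:I | bus: BusRdX,Flush
[11] P1: load  L3 | P0:S(12), P1:S(12), P2:I, P3:I | bus: BusRd,Flush
[12] P1: load  L2 | P0:S(49), P1:S(49), P2:I, P3:S(49) | bus: BusRd
[13] P1: load  L3 | P0:S(12), P1:S(12), P2:I, P3:I | bus: none
[14] P3: load  L1 | P0:I, P1:I, P2:I, P3:E(10) | bus: BusRd
[15] P2: load  L3 | P0:S(12), P1:S(12), P2:S(12), P3:I | bus: BusRd
[16] P3: store L1 := 80 | P0:I, P1:I, P2:I, P3:M(80) | bus: none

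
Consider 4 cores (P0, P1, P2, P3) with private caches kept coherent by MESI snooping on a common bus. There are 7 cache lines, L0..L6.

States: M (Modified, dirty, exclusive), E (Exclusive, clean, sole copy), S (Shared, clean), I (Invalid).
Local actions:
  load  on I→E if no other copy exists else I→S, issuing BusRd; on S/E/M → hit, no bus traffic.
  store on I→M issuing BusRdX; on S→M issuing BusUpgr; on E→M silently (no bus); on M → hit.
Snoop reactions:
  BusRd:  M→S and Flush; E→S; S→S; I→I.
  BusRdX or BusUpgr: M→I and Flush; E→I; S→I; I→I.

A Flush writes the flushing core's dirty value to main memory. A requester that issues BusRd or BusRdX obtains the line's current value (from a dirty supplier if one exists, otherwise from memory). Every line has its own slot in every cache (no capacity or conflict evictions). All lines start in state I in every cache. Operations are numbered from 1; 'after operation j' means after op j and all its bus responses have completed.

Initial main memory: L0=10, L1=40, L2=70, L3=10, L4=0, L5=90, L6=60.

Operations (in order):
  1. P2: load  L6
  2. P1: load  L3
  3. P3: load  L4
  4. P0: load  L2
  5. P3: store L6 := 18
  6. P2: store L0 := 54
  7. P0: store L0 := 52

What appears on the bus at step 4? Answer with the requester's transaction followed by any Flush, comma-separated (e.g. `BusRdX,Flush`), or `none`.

1. P2: load  L6  bus=[BusRd]  L6: P0=I P1=I P2=E P3=I  mem[L6]=60
2. P1: load  L3  bus=[BusRd]  L3: P0=I P1=E P2=I P3=I  mem[L3]=10
3. P3: load  L4  bus=[BusRd]  L4: P0=I P1=I P2=I P3=E  mem[L4]=0
4. P0: load  L2  bus=[BusRd]  L2: P0=E P1=I P2=I P3=I  mem[L2]=70
5. P3: store L6 := 18  bus=[BusRdX]  L6: P0=I P1=I P2=I P3=M  mem[L6]=60
6. P2: store L0 := 54  bus=[BusRdX]  L0: P0=I P1=I P2=M P3=I  mem[L0]=10
7. P0: store L0 := 52  bus=[BusRdX,Flush]  L0: P0=M P1=I P2=I P3=I  mem[L0]=54

bus = BusRd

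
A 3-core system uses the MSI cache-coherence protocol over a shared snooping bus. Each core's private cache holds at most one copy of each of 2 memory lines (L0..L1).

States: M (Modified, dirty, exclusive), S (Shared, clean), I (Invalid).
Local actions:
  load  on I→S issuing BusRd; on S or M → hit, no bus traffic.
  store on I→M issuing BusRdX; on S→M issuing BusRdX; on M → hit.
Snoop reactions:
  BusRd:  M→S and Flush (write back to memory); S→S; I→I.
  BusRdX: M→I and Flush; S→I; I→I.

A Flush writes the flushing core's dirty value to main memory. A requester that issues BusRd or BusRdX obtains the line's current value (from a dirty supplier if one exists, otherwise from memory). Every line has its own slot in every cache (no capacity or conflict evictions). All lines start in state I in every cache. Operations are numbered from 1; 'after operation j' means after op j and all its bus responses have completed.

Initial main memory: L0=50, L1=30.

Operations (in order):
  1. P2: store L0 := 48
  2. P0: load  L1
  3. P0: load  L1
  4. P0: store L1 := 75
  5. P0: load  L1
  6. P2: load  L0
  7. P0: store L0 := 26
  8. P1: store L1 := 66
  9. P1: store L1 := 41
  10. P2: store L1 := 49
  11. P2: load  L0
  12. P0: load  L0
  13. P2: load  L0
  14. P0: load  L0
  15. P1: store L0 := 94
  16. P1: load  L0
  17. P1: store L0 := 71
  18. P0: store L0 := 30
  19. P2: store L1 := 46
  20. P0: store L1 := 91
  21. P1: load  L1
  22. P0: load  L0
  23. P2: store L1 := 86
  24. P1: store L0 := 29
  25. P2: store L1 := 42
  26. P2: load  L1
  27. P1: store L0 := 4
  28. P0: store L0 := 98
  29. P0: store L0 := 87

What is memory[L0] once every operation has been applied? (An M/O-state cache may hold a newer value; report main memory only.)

  op1 P2: store L0 := 48 → I/I/M on L0; bus BusRdX; mem=50
  op2 P0: load  L1 → S/I/I on L1; bus BusRd; mem=30
  op3 P0: load  L1 → S/I/I on L1; bus (none); mem=30
  op4 P0: store L1 := 75 → M/I/I on L1; bus BusRdX; mem=30
  op5 P0: load  L1 → M/I/I on L1; bus (none); mem=30
  op6 P2: load  L0 → I/I/M on L0; bus (none); mem=50
  op7 P0: store L0 := 26 → M/I/I on L0; bus BusRdX Flush; mem=48
  op8 P1: store L1 := 66 → I/M/I on L1; bus BusRdX Flush; mem=75
  op9 P1: store L1 := 41 → I/M/I on L1; bus (none); mem=75
  op10 P2: store L1 := 49 → I/I/M on L1; bus BusRdX Flush; mem=41
  op11 P2: load  L0 → S/I/S on L0; bus BusRd Flush; mem=26
  op12 P0: load  L0 → S/I/S on L0; bus (none); mem=26
  op13 P2: load  L0 → S/I/S on L0; bus (none); mem=26
  op14 P0: load  L0 → S/I/S on L0; bus (none); mem=26
  op15 P1: store L0 := 94 → I/M/I on L0; bus BusRdX; mem=26
  op16 P1: load  L0 → I/M/I on L0; bus (none); mem=26
  op17 P1: store L0 := 71 → I/M/I on L0; bus (none); mem=26
  op18 P0: store L0 := 30 → M/I/I on L0; bus BusRdX Flush; mem=71
  op19 P2: store L1 := 46 → I/I/M on L1; bus (none); mem=41
  op20 P0: store L1 := 91 → M/I/I on L1; bus BusRdX Flush; mem=46
  op21 P1: load  L1 → S/S/I on L1; bus BusRd Flush; mem=91
  op22 P0: load  L0 → M/I/I on L0; bus (none); mem=71
  op23 P2: store L1 := 86 → I/I/M on L1; bus BusRdX; mem=91
  op24 P1: store L0 := 29 → I/M/I on L0; bus BusRdX Flush; mem=30
  op25 P2: store L1 := 42 → I/I/M on L1; bus (none); mem=91
  op26 P2: load  L1 → I/I/M on L1; bus (none); mem=91
  op27 P1: store L0 := 4 → I/M/I on L0; bus (none); mem=30
  op28 P0: store L0 := 98 → M/I/I on L0; bus BusRdX Flush; mem=4
  op29 P0: store L0 := 87 → M/I/I on L0; bus (none); mem=4

memory[L0] = 4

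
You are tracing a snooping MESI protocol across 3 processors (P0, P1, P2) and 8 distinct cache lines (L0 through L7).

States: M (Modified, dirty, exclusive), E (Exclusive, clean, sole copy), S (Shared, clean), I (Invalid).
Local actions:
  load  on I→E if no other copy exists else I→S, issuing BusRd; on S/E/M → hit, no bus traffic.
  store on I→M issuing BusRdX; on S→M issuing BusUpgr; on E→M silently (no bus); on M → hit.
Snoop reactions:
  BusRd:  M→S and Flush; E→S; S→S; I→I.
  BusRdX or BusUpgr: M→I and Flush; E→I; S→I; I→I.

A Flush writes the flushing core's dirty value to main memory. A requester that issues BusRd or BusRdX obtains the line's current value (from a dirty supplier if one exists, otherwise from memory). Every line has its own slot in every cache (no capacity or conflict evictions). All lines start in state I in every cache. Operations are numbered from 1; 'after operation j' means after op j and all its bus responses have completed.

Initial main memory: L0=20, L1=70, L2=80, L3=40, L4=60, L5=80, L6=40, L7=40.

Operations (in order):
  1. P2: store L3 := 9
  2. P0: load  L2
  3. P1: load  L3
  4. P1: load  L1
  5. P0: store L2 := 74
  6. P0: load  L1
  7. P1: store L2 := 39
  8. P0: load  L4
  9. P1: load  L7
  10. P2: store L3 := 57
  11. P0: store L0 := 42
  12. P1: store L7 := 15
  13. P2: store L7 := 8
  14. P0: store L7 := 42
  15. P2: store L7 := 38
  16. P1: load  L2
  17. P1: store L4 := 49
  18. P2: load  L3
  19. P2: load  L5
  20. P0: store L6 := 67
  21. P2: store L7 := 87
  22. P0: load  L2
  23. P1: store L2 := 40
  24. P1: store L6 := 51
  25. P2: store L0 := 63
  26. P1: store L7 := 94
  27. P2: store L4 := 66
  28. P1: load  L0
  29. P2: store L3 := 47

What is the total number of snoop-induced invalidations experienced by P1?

invalidations = 3

1. P2: store L3 := 9  bus=[BusRdX]  L3: P0=I P1=I P2=M  mem[L3]=40
2. P0: load  L2  bus=[BusRd]  L2: P0=E P1=I P2=I  mem[L2]=80
3. P1: load  L3  bus=[BusRd,Flush]  L3: P0=I P1=S P2=S  mem[L3]=9
4. P1: load  L1  bus=[BusRd]  L1: P0=I P1=E P2=I  mem[L1]=70
5. P0: store L2 := 74  bus=[-]  L2: P0=M P1=I P2=I  mem[L2]=80
6. P0: load  L1  bus=[BusRd]  L1: P0=S P1=S P2=I  mem[L1]=70
7. P1: store L2 := 39  bus=[BusRdX,Flush]  L2: P0=I P1=M P2=I  mem[L2]=74
8. P0: load  L4  bus=[BusRd]  L4: P0=E P1=I P2=I  mem[L4]=60
9. P1: load  L7  bus=[BusRd]  L7: P0=I P1=E P2=I  mem[L7]=40
10. P2: store L3 := 57  bus=[BusUpgr]  L3: P0=I P1=I P2=M  mem[L3]=9
11. P0: store L0 := 42  bus=[BusRdX]  L0: P0=M P1=I P2=I  mem[L0]=20
12. P1: store L7 := 15  bus=[-]  L7: P0=I P1=M P2=I  mem[L7]=40
13. P2: store L7 := 8  bus=[BusRdX,Flush]  L7: P0=I P1=I P2=M  mem[L7]=15
14. P0: store L7 := 42  bus=[BusRdX,Flush]  L7: P0=M P1=I P2=I  mem[L7]=8
15. P2: store L7 := 38  bus=[BusRdX,Flush]  L7: P0=I P1=I P2=M  mem[L7]=42
16. P1: load  L2  bus=[-]  L2: P0=I P1=M P2=I  mem[L2]=74
17. P1: store L4 := 49  bus=[BusRdX]  L4: P0=I P1=M P2=I  mem[L4]=60
18. P2: load  L3  bus=[-]  L3: P0=I P1=I P2=M  mem[L3]=9
19. P2: load  L5  bus=[BusRd]  L5: P0=I P1=I P2=E  mem[L5]=80
20. P0: store L6 := 67  bus=[BusRdX]  L6: P0=M P1=I P2=I  mem[L6]=40
21. P2: store L7 := 87  bus=[-]  L7: P0=I P1=I P2=M  mem[L7]=42
22. P0: load  L2  bus=[BusRd,Flush]  L2: P0=S P1=S P2=I  mem[L2]=39
23. P1: store L2 := 40  bus=[BusUpgr]  L2: P0=I P1=M P2=I  mem[L2]=39
24. P1: store L6 := 51  bus=[BusRdX,Flush]  L6: P0=I P1=M P2=I  mem[L6]=67
25. P2: store L0 := 63  bus=[BusRdX,Flush]  L0: P0=I P1=I P2=M  mem[L0]=42
26. P1: store L7 := 94  bus=[BusRdX,Flush]  L7: P0=I P1=M P2=I  mem[L7]=87
27. P2: store L4 := 66  bus=[BusRdX,Flush]  L4: P0=I P1=I P2=M  mem[L4]=49
28. P1: load  L0  bus=[BusRd,Flush]  L0: P0=I P1=S P2=S  mem[L0]=63
29. P2: store L3 := 47  bus=[-]  L3: P0=I P1=I P2=M  mem[L3]=9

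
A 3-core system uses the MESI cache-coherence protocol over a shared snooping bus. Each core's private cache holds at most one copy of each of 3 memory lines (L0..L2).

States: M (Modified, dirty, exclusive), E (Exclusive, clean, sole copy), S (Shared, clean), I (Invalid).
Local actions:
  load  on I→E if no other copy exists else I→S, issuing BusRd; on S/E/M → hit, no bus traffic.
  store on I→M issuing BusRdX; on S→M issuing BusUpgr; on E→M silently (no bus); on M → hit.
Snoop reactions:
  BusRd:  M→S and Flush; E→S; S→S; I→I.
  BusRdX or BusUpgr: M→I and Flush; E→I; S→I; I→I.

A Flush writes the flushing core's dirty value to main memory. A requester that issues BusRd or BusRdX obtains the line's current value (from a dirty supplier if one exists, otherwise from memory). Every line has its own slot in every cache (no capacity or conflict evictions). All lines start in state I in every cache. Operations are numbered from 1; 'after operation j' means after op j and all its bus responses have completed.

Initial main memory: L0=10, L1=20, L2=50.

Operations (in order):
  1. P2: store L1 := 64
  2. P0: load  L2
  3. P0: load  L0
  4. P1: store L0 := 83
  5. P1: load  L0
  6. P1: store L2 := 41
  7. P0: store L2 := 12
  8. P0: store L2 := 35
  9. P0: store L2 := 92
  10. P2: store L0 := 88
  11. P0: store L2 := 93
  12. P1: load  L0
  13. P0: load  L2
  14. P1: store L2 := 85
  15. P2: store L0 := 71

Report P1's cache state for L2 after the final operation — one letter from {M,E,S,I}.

state = M

  op1 P2: store L1 := 64 → I/I/M on L1; bus BusRdX; mem=20
  op2 P0: load  L2 → E/I/I on L2; bus BusRd; mem=50
  op3 P0: load  L0 → E/I/I on L0; bus BusRd; mem=10
  op4 P1: store L0 := 83 → I/M/I on L0; bus BusRdX; mem=10
  op5 P1: load  L0 → I/M/I on L0; bus (none); mem=10
  op6 P1: store L2 := 41 → I/M/I on L2; bus BusRdX; mem=50
  op7 P0: store L2 := 12 → M/I/I on L2; bus BusRdX Flush; mem=41
  op8 P0: store L2 := 35 → M/I/I on L2; bus (none); mem=41
  op9 P0: store L2 := 92 → M/I/I on L2; bus (none); mem=41
  op10 P2: store L0 := 88 → I/I/M on L0; bus BusRdX Flush; mem=83
  op11 P0: store L2 := 93 → M/I/I on L2; bus (none); mem=41
  op12 P1: load  L0 → I/S/S on L0; bus BusRd Flush; mem=88
  op13 P0: load  L2 → M/I/I on L2; bus (none); mem=41
  op14 P1: store L2 := 85 → I/M/I on L2; bus BusRdX Flush; mem=93
  op15 P2: store L0 := 71 → I/I/M on L0; bus BusUpgr; mem=88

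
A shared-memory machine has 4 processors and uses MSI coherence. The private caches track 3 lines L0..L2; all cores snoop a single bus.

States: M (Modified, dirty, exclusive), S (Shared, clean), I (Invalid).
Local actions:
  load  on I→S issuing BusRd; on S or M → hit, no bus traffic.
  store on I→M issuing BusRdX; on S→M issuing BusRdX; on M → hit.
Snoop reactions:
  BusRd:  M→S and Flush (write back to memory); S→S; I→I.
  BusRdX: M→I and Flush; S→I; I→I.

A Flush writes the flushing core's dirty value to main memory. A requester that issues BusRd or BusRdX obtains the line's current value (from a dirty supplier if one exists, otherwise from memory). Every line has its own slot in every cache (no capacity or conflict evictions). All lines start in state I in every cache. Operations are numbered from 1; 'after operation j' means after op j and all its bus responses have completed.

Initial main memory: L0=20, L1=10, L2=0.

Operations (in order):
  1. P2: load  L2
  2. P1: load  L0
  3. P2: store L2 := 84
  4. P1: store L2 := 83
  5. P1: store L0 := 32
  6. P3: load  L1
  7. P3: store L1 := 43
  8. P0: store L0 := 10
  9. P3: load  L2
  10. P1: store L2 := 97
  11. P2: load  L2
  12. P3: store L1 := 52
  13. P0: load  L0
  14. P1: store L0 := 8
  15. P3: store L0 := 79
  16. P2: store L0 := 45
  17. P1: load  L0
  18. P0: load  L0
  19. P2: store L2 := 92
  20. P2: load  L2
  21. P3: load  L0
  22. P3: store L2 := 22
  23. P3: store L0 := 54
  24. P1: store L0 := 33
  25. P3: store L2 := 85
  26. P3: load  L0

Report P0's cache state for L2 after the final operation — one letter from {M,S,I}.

[1] P2: load  L2 | P0:I, P1:I, P2:S(0), P3:I | bus: BusRd
[2] P1: load  L0 | P0:I, P1:S(20), P2:I, P3:I | bus: BusRd
[3] P2: store L2 := 84 | P0:I, P1:I, P2:M(84), P3:I | bus: BusRdX
[4] P1: store L2 := 83 | P0:I, P1:M(83), P2:I, P3:I | bus: BusRdX,Flush
[5] P1: store L0 := 32 | P0:I, P1:M(32), P2:I, P3:I | bus: BusRdX
[6] P3: load  L1 | P0:I, P1:I, P2:I, P3:S(10) | bus: BusRd
[7] P3: store L1 := 43 | P0:I, P1:I, P2:I, P3:M(43) | bus: BusRdX
[8] P0: store L0 := 10 | P0:M(10), P1:I, P2:I, P3:I | bus: BusRdX,Flush
[9] P3: load  L2 | P0:I, P1:S(83), P2:I, P3:S(83) | bus: BusRd,Flush
[10] P1: store L2 := 97 | P0:I, P1:M(97), P2:I, P3:I | bus: BusRdX
[11] P2: load  L2 | P0:I, P1:S(97), P2:S(97), P3:I | bus: BusRd,Flush
[12] P3: store L1 := 52 | P0:I, P1:I, P2:I, P3:M(52) | bus: none
[13] P0: load  L0 | P0:M(10), P1:I, P2:I, P3:I | bus: none
[14] P1: store L0 := 8 | P0:I, P1:M(8), P2:I, P3:I | bus: BusRdX,Flush
[15] P3: store L0 := 79 | P0:I, P1:I, P2:I, P3:M(79) | bus: BusRdX,Flush
[16] P2: store L0 := 45 | P0:I, P1:I, P2:M(45), P3:I | bus: BusRdX,Flush
[17] P1: load  L0 | P0:I, P1:S(45), P2:S(45), P3:I | bus: BusRd,Flush
[18] P0: load  L0 | P0:S(45), P1:S(45), P2:S(45), P3:I | bus: BusRd
[19] P2: store L2 := 92 | P0:I, P1:I, P2:M(92), P3:I | bus: BusRdX
[20] P2: load  L2 | P0:I, P1:I, P2:M(92), P3:I | bus: none
[21] P3: load  L0 | P0:S(45), P1:S(45), P2:S(45), P3:S(45) | bus: BusRd
[22] P3: store L2 := 22 | P0:I, P1:I, P2:I, P3:M(22) | bus: BusRdX,Flush
[23] P3: store L0 := 54 | P0:I, P1:I, P2:I, P3:M(54) | bus: BusRdX
[24] P1: store L0 := 33 | P0:I, P1:M(33), P2:I, P3:I | bus: BusRdX,Flush
[25] P3: store L2 := 85 | P0:I, P1:I, P2:I, P3:M(85) | bus: none
[26] P3: load  L0 | P0:I, P1:S(33), P2:I, P3:S(33) | bus: BusRd,Flush

state = I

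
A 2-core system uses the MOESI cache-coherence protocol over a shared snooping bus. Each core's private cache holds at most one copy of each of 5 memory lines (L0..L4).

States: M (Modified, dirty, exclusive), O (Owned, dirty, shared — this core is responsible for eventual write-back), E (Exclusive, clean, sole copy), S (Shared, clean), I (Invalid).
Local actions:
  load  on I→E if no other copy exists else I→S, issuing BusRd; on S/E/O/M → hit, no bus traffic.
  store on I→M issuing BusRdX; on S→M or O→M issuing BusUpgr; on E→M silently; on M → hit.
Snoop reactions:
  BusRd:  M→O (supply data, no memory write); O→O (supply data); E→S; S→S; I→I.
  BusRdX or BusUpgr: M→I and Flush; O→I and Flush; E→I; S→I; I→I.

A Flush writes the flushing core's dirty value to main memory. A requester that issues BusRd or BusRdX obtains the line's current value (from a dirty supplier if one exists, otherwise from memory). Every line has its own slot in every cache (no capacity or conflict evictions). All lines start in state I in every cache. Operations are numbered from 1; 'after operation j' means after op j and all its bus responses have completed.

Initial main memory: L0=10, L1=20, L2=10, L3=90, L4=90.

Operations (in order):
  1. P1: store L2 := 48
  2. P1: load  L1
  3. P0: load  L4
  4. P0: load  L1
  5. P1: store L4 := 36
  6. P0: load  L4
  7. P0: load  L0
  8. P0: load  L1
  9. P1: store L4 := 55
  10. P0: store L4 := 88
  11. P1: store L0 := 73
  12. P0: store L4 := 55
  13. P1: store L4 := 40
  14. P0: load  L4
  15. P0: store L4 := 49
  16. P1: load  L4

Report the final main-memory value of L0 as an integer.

1. P1: store L2 := 48  bus=[BusRdX]  L2: P0=I P1=M  mem[L2]=10
2. P1: load  L1  bus=[BusRd]  L1: P0=I P1=E  mem[L1]=20
3. P0: load  L4  bus=[BusRd]  L4: P0=E P1=I  mem[L4]=90
4. P0: load  L1  bus=[BusRd]  L1: P0=S P1=S  mem[L1]=20
5. P1: store L4 := 36  bus=[BusRdX]  L4: P0=I P1=M  mem[L4]=90
6. P0: load  L4  bus=[BusRd]  L4: P0=S P1=O  mem[L4]=90
7. P0: load  L0  bus=[BusRd]  L0: P0=E P1=I  mem[L0]=10
8. P0: load  L1  bus=[-]  L1: P0=S P1=S  mem[L1]=20
9. P1: store L4 := 55  bus=[BusUpgr]  L4: P0=I P1=M  mem[L4]=90
10. P0: store L4 := 88  bus=[BusRdX,Flush]  L4: P0=M P1=I  mem[L4]=55
11. P1: store L0 := 73  bus=[BusRdX]  L0: P0=I P1=M  mem[L0]=10
12. P0: store L4 := 55  bus=[-]  L4: P0=M P1=I  mem[L4]=55
13. P1: store L4 := 40  bus=[BusRdX,Flush]  L4: P0=I P1=M  mem[L4]=55
14. P0: load  L4  bus=[BusRd]  L4: P0=S P1=O  mem[L4]=55
15. P0: store L4 := 49  bus=[BusUpgr,Flush]  L4: P0=M P1=I  mem[L4]=40
16. P1: load  L4  bus=[BusRd]  L4: P0=O P1=S  mem[L4]=40

memory[L0] = 10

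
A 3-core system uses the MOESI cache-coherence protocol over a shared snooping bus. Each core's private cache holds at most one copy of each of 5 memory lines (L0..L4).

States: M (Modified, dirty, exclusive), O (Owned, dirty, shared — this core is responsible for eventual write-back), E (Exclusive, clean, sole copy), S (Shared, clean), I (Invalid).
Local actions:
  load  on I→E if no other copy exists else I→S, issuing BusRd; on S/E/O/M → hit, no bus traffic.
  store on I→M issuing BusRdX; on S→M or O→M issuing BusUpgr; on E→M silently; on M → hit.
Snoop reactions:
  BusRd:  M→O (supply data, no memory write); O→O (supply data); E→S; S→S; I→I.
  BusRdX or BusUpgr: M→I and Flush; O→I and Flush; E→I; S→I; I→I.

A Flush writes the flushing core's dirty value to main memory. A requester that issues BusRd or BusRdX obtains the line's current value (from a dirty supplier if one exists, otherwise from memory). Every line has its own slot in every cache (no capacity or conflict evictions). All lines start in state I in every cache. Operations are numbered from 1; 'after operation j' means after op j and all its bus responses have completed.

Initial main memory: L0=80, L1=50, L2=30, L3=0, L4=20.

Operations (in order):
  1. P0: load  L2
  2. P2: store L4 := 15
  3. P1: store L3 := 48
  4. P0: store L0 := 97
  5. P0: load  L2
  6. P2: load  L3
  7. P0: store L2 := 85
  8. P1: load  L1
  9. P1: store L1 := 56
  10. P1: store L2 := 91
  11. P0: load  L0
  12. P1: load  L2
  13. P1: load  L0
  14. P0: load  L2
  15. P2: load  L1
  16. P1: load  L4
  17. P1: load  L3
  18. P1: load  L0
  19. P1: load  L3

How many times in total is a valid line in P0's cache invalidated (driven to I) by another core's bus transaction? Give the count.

1. P0: load  L2  bus=[BusRd]  L2: P0=E P1=I P2=I  mem[L2]=30
2. P2: store L4 := 15  bus=[BusRdX]  L4: P0=I P1=I P2=M  mem[L4]=20
3. P1: store L3 := 48  bus=[BusRdX]  L3: P0=I P1=M P2=I  mem[L3]=0
4. P0: store L0 := 97  bus=[BusRdX]  L0: P0=M P1=I P2=I  mem[L0]=80
5. P0: load  L2  bus=[-]  L2: P0=E P1=I P2=I  mem[L2]=30
6. P2: load  L3  bus=[BusRd]  L3: P0=I P1=O P2=S  mem[L3]=0
7. P0: store L2 := 85  bus=[-]  L2: P0=M P1=I P2=I  mem[L2]=30
8. P1: load  L1  bus=[BusRd]  L1: P0=I P1=E P2=I  mem[L1]=50
9. P1: store L1 := 56  bus=[-]  L1: P0=I P1=M P2=I  mem[L1]=50
10. P1: store L2 := 91  bus=[BusRdX,Flush]  L2: P0=I P1=M P2=I  mem[L2]=85
11. P0: load  L0  bus=[-]  L0: P0=M P1=I P2=I  mem[L0]=80
12. P1: load  L2  bus=[-]  L2: P0=I P1=M P2=I  mem[L2]=85
13. P1: load  L0  bus=[BusRd]  L0: P0=O P1=S P2=I  mem[L0]=80
14. P0: load  L2  bus=[BusRd]  L2: P0=S P1=O P2=I  mem[L2]=85
15. P2: load  L1  bus=[BusRd]  L1: P0=I P1=O P2=S  mem[L1]=50
16. P1: load  L4  bus=[BusRd]  L4: P0=I P1=S P2=O  mem[L4]=20
17. P1: load  L3  bus=[-]  L3: P0=I P1=O P2=S  mem[L3]=0
18. P1: load  L0  bus=[-]  L0: P0=O P1=S P2=I  mem[L0]=80
19. P1: load  L3  bus=[-]  L3: P0=I P1=O P2=S  mem[L3]=0

invalidations = 1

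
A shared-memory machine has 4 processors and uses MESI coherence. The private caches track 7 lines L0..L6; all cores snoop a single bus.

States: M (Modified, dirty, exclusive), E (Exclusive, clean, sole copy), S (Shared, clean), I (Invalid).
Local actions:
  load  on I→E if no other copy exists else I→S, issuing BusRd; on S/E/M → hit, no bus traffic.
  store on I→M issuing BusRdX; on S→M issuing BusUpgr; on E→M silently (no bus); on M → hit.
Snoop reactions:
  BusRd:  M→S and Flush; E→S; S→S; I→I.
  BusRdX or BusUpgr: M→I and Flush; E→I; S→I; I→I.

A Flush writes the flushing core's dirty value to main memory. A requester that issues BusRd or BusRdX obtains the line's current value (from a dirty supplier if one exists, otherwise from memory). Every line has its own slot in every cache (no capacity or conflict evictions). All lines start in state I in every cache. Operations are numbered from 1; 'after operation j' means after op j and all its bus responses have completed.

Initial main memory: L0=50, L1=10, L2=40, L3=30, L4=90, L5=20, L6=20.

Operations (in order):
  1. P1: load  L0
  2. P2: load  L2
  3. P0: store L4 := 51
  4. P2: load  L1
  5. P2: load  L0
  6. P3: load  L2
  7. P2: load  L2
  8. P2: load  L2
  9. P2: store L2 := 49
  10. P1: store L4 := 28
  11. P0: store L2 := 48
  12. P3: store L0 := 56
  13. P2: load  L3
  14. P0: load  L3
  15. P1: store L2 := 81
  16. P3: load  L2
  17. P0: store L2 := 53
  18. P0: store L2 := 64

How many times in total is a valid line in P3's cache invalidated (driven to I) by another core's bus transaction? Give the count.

invalidations = 2

step 1: P1: load  L0  ⟶  IEII  (L0)  txn=BusRd  M[L0]=50
step 2: P2: load  L2  ⟶  IIEI  (L2)  txn=BusRd  M[L2]=40
step 3: P0: store L4 := 51  ⟶  MIII  (L4)  txn=BusRdX  M[L4]=90
step 4: P2: load  L1  ⟶  IIEI  (L1)  txn=BusRd  M[L1]=10
step 5: P2: load  L0  ⟶  ISSI  (L0)  txn=BusRd  M[L0]=50
step 6: P3: load  L2  ⟶  IISS  (L2)  txn=BusRd  M[L2]=40
step 7: P2: load  L2  ⟶  IISS  (L2)  txn=∅  M[L2]=40
step 8: P2: load  L2  ⟶  IISS  (L2)  txn=∅  M[L2]=40
step 9: P2: store L2 := 49  ⟶  IIMI  (L2)  txn=BusUpgr  M[L2]=40
step 10: P1: store L4 := 28  ⟶  IMII  (L4)  txn=BusRdX+Flush  M[L4]=51
step 11: P0: store L2 := 48  ⟶  MIII  (L2)  txn=BusRdX+Flush  M[L2]=49
step 12: P3: store L0 := 56  ⟶  IIIM  (L0)  txn=BusRdX  M[L0]=50
step 13: P2: load  L3  ⟶  IIEI  (L3)  txn=BusRd  M[L3]=30
step 14: P0: load  L3  ⟶  SISI  (L3)  txn=BusRd  M[L3]=30
step 15: P1: store L2 := 81  ⟶  IMII  (L2)  txn=BusRdX+Flush  M[L2]=48
step 16: P3: load  L2  ⟶  ISIS  (L2)  txn=BusRd+Flush  M[L2]=81
step 17: P0: store L2 := 53  ⟶  MIII  (L2)  txn=BusRdX  M[L2]=81
step 18: P0: store L2 := 64  ⟶  MIII  (L2)  txn=∅  M[L2]=81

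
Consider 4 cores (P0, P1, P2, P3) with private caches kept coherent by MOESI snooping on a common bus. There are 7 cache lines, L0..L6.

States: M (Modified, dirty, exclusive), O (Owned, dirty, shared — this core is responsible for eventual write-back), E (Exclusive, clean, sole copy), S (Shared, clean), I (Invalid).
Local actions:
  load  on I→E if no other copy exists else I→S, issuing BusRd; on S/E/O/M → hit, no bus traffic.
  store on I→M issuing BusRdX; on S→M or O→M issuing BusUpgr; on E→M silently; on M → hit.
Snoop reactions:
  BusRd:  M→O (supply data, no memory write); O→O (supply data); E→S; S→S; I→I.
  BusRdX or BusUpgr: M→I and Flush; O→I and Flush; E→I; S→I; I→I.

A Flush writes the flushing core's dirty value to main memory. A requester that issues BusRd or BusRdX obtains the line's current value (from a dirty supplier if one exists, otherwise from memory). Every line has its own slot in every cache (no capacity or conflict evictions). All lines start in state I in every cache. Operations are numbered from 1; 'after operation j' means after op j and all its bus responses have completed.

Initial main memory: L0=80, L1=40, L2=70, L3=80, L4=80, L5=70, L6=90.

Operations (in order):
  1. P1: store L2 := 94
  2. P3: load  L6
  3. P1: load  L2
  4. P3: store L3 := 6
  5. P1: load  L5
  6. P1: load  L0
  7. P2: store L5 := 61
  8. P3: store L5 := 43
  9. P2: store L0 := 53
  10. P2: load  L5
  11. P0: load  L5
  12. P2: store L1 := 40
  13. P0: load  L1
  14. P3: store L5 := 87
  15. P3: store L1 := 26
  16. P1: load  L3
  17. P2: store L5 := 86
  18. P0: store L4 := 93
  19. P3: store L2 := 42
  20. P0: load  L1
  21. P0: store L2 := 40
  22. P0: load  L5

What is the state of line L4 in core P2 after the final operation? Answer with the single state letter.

state = I

1. P1: store L2 := 94  bus=[BusRdX]  L2: P0=I P1=M P2=I P3=I  mem[L2]=70
2. P3: load  L6  bus=[BusRd]  L6: P0=I P1=I P2=I P3=E  mem[L6]=90
3. P1: load  L2  bus=[-]  L2: P0=I P1=M P2=I P3=I  mem[L2]=70
4. P3: store L3 := 6  bus=[BusRdX]  L3: P0=I P1=I P2=I P3=M  mem[L3]=80
5. P1: load  L5  bus=[BusRd]  L5: P0=I P1=E P2=I P3=I  mem[L5]=70
6. P1: load  L0  bus=[BusRd]  L0: P0=I P1=E P2=I P3=I  mem[L0]=80
7. P2: store L5 := 61  bus=[BusRdX]  L5: P0=I P1=I P2=M P3=I  mem[L5]=70
8. P3: store L5 := 43  bus=[BusRdX,Flush]  L5: P0=I P1=I P2=I P3=M  mem[L5]=61
9. P2: store L0 := 53  bus=[BusRdX]  L0: P0=I P1=I P2=M P3=I  mem[L0]=80
10. P2: load  L5  bus=[BusRd]  L5: P0=I P1=I P2=S P3=O  mem[L5]=61
11. P0: load  L5  bus=[BusRd]  L5: P0=S P1=I P2=S P3=O  mem[L5]=61
12. P2: store L1 := 40  bus=[BusRdX]  L1: P0=I P1=I P2=M P3=I  mem[L1]=40
13. P0: load  L1  bus=[BusRd]  L1: P0=S P1=I P2=O P3=I  mem[L1]=40
14. P3: store L5 := 87  bus=[BusUpgr]  L5: P0=I P1=I P2=I P3=M  mem[L5]=61
15. P3: store L1 := 26  bus=[BusRdX,Flush]  L1: P0=I P1=I P2=I P3=M  mem[L1]=40
16. P1: load  L3  bus=[BusRd]  L3: P0=I P1=S P2=I P3=O  mem[L3]=80
17. P2: store L5 := 86  bus=[BusRdX,Flush]  L5: P0=I P1=I P2=M P3=I  mem[L5]=87
18. P0: store L4 := 93  bus=[BusRdX]  L4: P0=M P1=I P2=I P3=I  mem[L4]=80
19. P3: store L2 := 42  bus=[BusRdX,Flush]  L2: P0=I P1=I P2=I P3=M  mem[L2]=94
20. P0: load  L1  bus=[BusRd]  L1: P0=S P1=I P2=I P3=O  mem[L1]=40
21. P0: store L2 := 40  bus=[BusRdX,Flush]  L2: P0=M P1=I P2=I P3=I  mem[L2]=42
22. P0: load  L5  bus=[BusRd]  L5: P0=S P1=I P2=O P3=I  mem[L5]=87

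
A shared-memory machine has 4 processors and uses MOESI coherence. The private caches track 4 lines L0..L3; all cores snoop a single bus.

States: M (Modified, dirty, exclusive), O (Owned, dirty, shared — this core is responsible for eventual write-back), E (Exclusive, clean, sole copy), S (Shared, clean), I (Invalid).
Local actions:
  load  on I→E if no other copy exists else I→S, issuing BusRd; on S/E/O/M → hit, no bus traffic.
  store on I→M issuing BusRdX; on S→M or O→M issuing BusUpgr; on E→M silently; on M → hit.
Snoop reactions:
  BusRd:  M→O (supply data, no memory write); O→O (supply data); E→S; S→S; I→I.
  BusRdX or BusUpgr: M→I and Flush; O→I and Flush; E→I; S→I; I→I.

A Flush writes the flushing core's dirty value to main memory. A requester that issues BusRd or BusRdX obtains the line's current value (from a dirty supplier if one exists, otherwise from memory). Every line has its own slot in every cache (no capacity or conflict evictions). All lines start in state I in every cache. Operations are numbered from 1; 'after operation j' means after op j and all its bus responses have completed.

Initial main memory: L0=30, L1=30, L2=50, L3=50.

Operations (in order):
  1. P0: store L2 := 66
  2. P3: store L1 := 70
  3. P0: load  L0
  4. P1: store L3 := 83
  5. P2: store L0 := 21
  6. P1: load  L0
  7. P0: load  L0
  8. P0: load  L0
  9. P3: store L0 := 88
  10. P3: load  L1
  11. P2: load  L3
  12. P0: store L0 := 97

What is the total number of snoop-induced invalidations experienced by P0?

  op1 P0: store L2 := 66 → M/I/I/I on L2; bus BusRdX; mem=50
  op2 P3: store L1 := 70 → I/I/I/M on L1; bus BusRdX; mem=30
  op3 P0: load  L0 → E/I/I/I on L0; bus BusRd; mem=30
  op4 P1: store L3 := 83 → I/M/I/I on L3; bus BusRdX; mem=50
  op5 P2: store L0 := 21 → I/I/M/I on L0; bus BusRdX; mem=30
  op6 P1: load  L0 → I/S/O/I on L0; bus BusRd; mem=30
  op7 P0: load  L0 → S/S/O/I on L0; bus BusRd; mem=30
  op8 P0: load  L0 → S/S/O/I on L0; bus (none); mem=30
  op9 P3: store L0 := 88 → I/I/I/M on L0; bus BusRdX Flush; mem=21
  op10 P3: load  L1 → I/I/I/M on L1; bus (none); mem=30
  op11 P2: load  L3 → I/O/S/I on L3; bus BusRd; mem=50
  op12 P0: store L0 := 97 → M/I/I/I on L0; bus BusRdX Flush; mem=88

invalidations = 2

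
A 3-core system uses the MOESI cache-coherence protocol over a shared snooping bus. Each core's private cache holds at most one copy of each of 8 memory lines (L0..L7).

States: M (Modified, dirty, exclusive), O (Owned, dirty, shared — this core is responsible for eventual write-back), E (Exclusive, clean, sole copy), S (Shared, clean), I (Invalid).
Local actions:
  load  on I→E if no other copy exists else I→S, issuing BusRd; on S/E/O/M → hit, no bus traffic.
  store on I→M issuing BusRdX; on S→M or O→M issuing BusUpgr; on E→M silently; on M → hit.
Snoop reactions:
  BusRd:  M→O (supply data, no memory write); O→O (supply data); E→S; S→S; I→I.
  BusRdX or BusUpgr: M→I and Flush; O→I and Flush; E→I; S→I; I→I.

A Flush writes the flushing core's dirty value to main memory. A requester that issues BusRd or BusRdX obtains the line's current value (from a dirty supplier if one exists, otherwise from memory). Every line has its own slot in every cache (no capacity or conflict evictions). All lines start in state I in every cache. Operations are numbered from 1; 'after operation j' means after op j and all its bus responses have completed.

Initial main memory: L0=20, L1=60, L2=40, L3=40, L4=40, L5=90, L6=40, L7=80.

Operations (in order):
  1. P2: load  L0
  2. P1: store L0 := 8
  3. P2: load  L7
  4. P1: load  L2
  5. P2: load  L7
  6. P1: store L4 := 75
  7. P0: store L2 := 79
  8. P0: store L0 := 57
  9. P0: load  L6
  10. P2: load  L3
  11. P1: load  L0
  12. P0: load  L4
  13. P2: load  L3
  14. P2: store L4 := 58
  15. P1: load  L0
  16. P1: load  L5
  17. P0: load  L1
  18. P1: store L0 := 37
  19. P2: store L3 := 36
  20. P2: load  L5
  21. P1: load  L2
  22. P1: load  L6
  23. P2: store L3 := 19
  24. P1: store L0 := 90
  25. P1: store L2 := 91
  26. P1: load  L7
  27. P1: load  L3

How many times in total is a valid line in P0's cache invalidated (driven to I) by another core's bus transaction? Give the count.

invalidations = 3

step 1: P2: load  L0  ⟶  IIE  (L0)  txn=BusRd  M[L0]=20
step 2: P1: store L0 := 8  ⟶  IMI  (L0)  txn=BusRdX  M[L0]=20
step 3: P2: load  L7  ⟶  IIE  (L7)  txn=BusRd  M[L7]=80
step 4: P1: load  L2  ⟶  IEI  (L2)  txn=BusRd  M[L2]=40
step 5: P2: load  L7  ⟶  IIE  (L7)  txn=∅  M[L7]=80
step 6: P1: store L4 := 75  ⟶  IMI  (L4)  txn=BusRdX  M[L4]=40
step 7: P0: store L2 := 79  ⟶  MII  (L2)  txn=BusRdX  M[L2]=40
step 8: P0: store L0 := 57  ⟶  MII  (L0)  txn=BusRdX+Flush  M[L0]=8
step 9: P0: load  L6  ⟶  EII  (L6)  txn=BusRd  M[L6]=40
step 10: P2: load  L3  ⟶  IIE  (L3)  txn=BusRd  M[L3]=40
step 11: P1: load  L0  ⟶  OSI  (L0)  txn=BusRd  M[L0]=8
step 12: P0: load  L4  ⟶  SOI  (L4)  txn=BusRd  M[L4]=40
step 13: P2: load  L3  ⟶  IIE  (L3)  txn=∅  M[L3]=40
step 14: P2: store L4 := 58  ⟶  IIM  (L4)  txn=BusRdX+Flush  M[L4]=75
step 15: P1: load  L0  ⟶  OSI  (L0)  txn=∅  M[L0]=8
step 16: P1: load  L5  ⟶  IEI  (L5)  txn=BusRd  M[L5]=90
step 17: P0: load  L1  ⟶  EII  (L1)  txn=BusRd  M[L1]=60
step 18: P1: store L0 := 37  ⟶  IMI  (L0)  txn=BusUpgr+Flush  M[L0]=57
step 19: P2: store L3 := 36  ⟶  IIM  (L3)  txn=∅  M[L3]=40
step 20: P2: load  L5  ⟶  ISS  (L5)  txn=BusRd  M[L5]=90
step 21: P1: load  L2  ⟶  OSI  (L2)  txn=BusRd  M[L2]=40
step 22: P1: load  L6  ⟶  SSI  (L6)  txn=BusRd  M[L6]=40
step 23: P2: store L3 := 19  ⟶  IIM  (L3)  txn=∅  M[L3]=40
step 24: P1: store L0 := 90  ⟶  IMI  (L0)  txn=∅  M[L0]=57
step 25: P1: store L2 := 91  ⟶  IMI  (L2)  txn=BusUpgr+Flush  M[L2]=79
step 26: P1: load  L7  ⟶  ISS  (L7)  txn=BusRd  M[L7]=80
step 27: P1: load  L3  ⟶  ISO  (L3)  txn=BusRd  M[L3]=40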